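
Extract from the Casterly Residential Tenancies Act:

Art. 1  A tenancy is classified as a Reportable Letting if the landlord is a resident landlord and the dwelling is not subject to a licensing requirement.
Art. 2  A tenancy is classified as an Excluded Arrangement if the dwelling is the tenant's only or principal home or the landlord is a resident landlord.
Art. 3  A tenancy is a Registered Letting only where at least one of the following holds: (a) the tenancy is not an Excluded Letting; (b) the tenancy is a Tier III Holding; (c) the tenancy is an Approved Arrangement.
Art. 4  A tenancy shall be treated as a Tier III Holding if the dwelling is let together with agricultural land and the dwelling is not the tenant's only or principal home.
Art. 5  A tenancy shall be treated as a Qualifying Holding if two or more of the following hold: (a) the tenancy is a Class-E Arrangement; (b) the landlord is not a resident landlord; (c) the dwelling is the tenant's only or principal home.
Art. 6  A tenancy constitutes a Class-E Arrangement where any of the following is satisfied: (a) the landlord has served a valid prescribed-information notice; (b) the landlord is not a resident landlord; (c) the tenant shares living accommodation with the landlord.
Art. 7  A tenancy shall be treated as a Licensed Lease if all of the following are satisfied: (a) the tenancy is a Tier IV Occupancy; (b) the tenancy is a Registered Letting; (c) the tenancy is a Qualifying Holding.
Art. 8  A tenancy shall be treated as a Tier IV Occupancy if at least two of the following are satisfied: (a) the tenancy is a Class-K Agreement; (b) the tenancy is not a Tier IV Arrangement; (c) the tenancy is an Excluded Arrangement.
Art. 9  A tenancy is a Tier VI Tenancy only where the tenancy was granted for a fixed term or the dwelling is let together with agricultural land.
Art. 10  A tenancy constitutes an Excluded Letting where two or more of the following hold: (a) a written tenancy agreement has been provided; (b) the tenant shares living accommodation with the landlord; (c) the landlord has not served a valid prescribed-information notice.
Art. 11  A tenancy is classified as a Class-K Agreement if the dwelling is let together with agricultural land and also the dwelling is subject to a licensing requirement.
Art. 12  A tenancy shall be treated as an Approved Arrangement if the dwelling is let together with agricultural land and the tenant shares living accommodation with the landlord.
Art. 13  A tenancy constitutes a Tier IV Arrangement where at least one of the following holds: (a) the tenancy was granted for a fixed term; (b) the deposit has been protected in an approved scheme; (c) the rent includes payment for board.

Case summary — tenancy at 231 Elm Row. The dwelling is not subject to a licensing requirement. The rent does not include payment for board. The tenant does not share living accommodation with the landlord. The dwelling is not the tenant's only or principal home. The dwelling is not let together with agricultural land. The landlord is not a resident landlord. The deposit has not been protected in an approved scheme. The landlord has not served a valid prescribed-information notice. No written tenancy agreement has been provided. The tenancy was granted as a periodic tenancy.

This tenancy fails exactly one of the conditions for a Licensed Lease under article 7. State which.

article 11 — Class-K Agreement: [the dwelling is let together with agricultural land? no] AND [the dwelling is subject to a licensing requirement? no] → not satisfied.
article 13 — Tier IV Arrangement: [the tenancy was granted for a fixed term? no] OR [the deposit has been protected in an approved scheme? no] OR [the rent includes payment for board? no] → not satisfied.
article 2 — Excluded Arrangement: [the dwelling is the tenant's only or principal home? no] OR [the landlord is a resident landlord? no] → not satisfied.
article 8 — Tier IV Occupancy: Class-K Agreement (article 11)? no; not a Tier IV Arrangement (article 13)? yes; Excluded Arrangement (article 2)? no — 1 of 3 hold (need ≥2) → not satisfied.
article 10 — Excluded Letting: a written tenancy agreement has been provided? no; the tenant shares living accommodation with the landlord? no; the landlord has not served a valid prescribed-information notice? yes — 1 of 3 hold (need ≥2) → not satisfied.
article 4 — Tier III Holding: [the dwelling is let together with agricultural land? no] AND [the dwelling is not the tenant's only or principal home? yes] → not satisfied.
article 12 — Approved Arrangement: [the dwelling is let together with agricultural land? no] AND [the tenant shares living accommodation with the landlord? no] → not satisfied.
article 3 — Registered Letting: [not an Excluded Letting (article 10)? yes] OR [Tier III Holding (article 4)? no] OR [Approved Arrangement (article 12)? no] → satisfied.
article 6 — Class-E Arrangement: [the landlord has served a valid prescribed-information notice? no] OR [the landlord is not a resident landlord? yes] OR [the tenant shares living accommodation with the landlord? no] → satisfied.
article 5 — Qualifying Holding: Class-E Arrangement (article 6)? yes; the landlord is not a resident landlord? yes; the dwelling is the tenant's only or principal home? no — 2 of 3 hold (need ≥2) → satisfied.
article 7 — Licensed Lease: [Tier IV Occupancy (article 8)? no] AND [Registered Letting (article 3)? yes] AND [Qualifying Holding (article 5)? yes] → not satisfied.

Tier IV Occupancy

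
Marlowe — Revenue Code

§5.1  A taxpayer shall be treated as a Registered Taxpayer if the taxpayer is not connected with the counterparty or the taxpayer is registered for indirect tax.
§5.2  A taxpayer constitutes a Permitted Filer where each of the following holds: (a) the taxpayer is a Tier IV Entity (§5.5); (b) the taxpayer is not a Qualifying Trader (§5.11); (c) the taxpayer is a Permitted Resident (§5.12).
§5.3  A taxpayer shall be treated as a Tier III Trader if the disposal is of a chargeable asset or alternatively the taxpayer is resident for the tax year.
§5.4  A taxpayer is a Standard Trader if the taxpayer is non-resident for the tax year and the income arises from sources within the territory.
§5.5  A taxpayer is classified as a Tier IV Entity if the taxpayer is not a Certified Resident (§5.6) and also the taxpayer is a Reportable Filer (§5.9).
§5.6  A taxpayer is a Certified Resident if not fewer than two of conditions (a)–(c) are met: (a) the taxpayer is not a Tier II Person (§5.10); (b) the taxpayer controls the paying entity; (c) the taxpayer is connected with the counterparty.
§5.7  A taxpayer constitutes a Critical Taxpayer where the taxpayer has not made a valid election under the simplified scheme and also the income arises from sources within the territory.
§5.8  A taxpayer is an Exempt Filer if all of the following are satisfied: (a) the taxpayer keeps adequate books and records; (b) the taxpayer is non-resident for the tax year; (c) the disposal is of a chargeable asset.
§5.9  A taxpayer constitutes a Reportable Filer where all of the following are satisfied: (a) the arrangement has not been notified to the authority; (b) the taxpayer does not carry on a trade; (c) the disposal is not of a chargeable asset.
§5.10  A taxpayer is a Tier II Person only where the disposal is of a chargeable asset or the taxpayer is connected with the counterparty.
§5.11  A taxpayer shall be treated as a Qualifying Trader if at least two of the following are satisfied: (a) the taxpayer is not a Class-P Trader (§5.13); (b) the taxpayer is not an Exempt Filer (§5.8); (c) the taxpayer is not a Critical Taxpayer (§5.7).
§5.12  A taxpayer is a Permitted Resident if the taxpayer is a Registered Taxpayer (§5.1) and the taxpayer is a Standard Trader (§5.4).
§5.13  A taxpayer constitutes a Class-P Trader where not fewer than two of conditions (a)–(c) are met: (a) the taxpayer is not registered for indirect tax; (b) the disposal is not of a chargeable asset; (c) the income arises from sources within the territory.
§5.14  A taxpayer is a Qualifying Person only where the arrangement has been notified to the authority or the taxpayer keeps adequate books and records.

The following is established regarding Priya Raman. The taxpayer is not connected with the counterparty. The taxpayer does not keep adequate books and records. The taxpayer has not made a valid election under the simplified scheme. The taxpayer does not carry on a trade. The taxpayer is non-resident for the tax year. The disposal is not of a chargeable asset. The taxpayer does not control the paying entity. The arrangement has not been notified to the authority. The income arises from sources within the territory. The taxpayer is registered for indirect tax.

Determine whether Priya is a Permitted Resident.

§5.1 — Registered Taxpayer: [the taxpayer is not connected with the counterparty? yes] OR [the taxpayer is registered for indirect tax? yes] → satisfied.
§5.4 — Standard Trader: [the taxpayer is non-resident for the tax year? yes] AND [the income arises from sources within the territory? yes] → satisfied.
§5.12 — Permitted Resident: [Registered Taxpayer (§5.1)? yes] AND [Standard Trader (§5.4)? yes] → satisfied.

Yes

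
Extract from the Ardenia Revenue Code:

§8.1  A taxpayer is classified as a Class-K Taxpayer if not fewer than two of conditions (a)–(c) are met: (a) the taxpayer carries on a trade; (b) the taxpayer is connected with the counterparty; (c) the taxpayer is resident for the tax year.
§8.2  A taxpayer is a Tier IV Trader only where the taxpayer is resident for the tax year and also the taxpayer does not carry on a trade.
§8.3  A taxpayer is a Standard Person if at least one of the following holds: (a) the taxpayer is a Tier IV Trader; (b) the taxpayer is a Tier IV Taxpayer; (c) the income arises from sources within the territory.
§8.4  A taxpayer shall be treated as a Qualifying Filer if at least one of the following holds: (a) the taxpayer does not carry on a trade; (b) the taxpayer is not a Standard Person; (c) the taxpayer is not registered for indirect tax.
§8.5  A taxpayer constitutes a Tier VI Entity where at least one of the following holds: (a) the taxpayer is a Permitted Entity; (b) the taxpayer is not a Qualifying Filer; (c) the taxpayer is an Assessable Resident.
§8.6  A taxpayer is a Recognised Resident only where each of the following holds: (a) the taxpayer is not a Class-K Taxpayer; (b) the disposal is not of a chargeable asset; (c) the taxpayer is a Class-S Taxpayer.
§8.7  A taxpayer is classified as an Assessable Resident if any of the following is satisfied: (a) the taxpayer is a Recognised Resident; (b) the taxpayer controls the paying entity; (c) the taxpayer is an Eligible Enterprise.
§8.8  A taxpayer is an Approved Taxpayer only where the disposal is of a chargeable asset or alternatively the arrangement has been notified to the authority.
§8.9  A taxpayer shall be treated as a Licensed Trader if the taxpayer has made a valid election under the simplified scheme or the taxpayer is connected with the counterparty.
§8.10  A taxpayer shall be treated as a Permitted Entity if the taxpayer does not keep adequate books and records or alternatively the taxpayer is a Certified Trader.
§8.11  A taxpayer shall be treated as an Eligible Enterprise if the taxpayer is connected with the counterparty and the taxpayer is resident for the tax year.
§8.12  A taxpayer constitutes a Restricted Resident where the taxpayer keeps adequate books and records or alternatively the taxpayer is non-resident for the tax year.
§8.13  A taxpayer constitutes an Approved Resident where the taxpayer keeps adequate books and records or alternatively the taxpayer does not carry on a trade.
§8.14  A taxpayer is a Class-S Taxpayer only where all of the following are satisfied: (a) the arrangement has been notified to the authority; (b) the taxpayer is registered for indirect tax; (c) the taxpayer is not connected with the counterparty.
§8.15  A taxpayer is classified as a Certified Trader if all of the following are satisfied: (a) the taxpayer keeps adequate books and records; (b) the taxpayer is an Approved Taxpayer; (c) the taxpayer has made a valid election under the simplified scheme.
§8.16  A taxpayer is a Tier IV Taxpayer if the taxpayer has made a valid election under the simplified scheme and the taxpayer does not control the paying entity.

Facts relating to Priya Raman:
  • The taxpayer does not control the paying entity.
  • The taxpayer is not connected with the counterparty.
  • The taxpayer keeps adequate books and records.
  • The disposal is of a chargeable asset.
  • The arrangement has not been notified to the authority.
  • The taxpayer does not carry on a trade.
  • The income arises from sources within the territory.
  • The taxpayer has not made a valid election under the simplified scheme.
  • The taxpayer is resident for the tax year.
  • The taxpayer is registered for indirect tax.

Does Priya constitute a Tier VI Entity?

Under §8.8: the disposal is of a chargeable asset? yes; or the arrangement has been notified to the authority? no. So the taxpayer is an Approved Taxpayer.
Under §8.15: the taxpayer keeps adequate books and records? yes; and Approved Taxpayer (§8.8)? yes; and the taxpayer has made a valid election under the simplified scheme? no. So the taxpayer is not a Certified Trader.
Under §8.10: the taxpayer does not keep adequate books and records? no; or Certified Trader (§8.15)? no. So the taxpayer is not a Permitted Entity.
Under §8.2: the taxpayer is resident for the tax year? yes; and the taxpayer does not carry on a trade? yes. So the taxpayer is a Tier IV Trader.
Under §8.16: the taxpayer has made a valid election under the simplified scheme? no; and the taxpayer does not control the paying entity? yes. So the taxpayer is not a Tier IV Taxpayer.
Under §8.3: Tier IV Trader (§8.2)? yes; or Tier IV Taxpayer (§8.16)? no; or the income arises from sources within the territory? yes. So the taxpayer is a Standard Person.
Under §8.4: the taxpayer does not carry on a trade? yes; or not a Standard Person (§8.3)? no; or the taxpayer is not registered for indirect tax? no. So the taxpayer is a Qualifying Filer.
Under §8.1: the taxpayer carries on a trade? no; the taxpayer is connected with the counterparty? no; the taxpayer is resident for the tax year? yes — 1 of 3 hold (need ≥2) → not satisfied.
Under §8.14: the arrangement has been notified to the authority? no; and the taxpayer is registered for indirect tax? yes; and the taxpayer is not connected with the counterparty? yes. So the taxpayer is not a Class-S Taxpayer.
Under §8.6: not a Class-K Taxpayer (§8.1)? yes; and the disposal is not of a chargeable asset? no; and Class-S Taxpayer (§8.14)? no. So the taxpayer is not a Recognised Resident.
Under §8.11: the taxpayer is connected with the counterparty? no; and the taxpayer is resident for the tax year? yes. So the taxpayer is not an Eligible Enterprise.
Under §8.7: Recognised Resident (§8.6)? no; or the taxpayer controls the paying entity? no; or Eligible Enterprise (§8.11)? no. So the taxpayer is not an Assessable Resident.
Under §8.5: Permitted Entity (§8.10)? no; or not a Qualifying Filer (§8.4)? no; or Assessable Resident (§8.7)? no. So the taxpayer is not a Tier VI Entity.

No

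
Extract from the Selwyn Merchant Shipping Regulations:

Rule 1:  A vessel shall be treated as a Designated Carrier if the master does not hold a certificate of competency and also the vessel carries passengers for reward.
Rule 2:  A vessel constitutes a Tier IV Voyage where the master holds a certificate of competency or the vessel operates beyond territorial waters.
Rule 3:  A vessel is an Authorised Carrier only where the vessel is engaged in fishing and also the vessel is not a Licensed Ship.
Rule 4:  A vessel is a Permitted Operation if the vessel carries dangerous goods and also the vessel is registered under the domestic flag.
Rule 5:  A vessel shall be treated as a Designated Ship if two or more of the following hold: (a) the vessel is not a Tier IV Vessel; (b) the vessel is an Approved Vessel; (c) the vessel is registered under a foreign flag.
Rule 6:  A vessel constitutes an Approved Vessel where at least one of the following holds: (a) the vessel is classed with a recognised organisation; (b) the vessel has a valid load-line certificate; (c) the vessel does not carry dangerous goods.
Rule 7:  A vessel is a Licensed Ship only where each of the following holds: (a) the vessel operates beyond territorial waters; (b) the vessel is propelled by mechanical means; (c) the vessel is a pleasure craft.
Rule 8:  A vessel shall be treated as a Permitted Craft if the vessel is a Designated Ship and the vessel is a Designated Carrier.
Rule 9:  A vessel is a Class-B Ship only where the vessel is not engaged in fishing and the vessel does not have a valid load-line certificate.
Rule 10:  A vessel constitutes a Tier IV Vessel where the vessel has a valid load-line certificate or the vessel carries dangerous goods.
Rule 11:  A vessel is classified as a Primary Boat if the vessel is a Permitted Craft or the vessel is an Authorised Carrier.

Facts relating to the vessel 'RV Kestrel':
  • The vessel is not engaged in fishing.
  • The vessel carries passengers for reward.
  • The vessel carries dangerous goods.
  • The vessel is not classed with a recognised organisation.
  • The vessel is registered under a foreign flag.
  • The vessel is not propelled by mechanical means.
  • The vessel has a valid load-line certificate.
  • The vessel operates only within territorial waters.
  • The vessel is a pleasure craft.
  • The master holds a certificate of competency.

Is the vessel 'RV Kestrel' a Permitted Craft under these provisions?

No

Under rule 10: the vessel has a valid load-line certificate? yes; or the vessel carries dangerous goods? yes. So the vessel is a Tier IV Vessel.
Under rule 6: the vessel is classed with a recognised organisation? no; or the vessel has a valid load-line certificate? yes; or the vessel does not carry dangerous goods? no. So the vessel is an Approved Vessel.
Under rule 5: not a Tier IV Vessel (rule 10)? no; Approved Vessel (rule 6)? yes; the vessel is registered under a foreign flag? yes — 2 of 3 hold (need ≥2) → satisfied.
Under rule 1: the master does not hold a certificate of competency? no; and the vessel carries passengers for reward? yes. So the vessel is not a Designated Carrier.
Under rule 8: Designated Ship (rule 5)? yes; and Designated Carrier (rule 1)? no. So the vessel is not a Permitted Craft.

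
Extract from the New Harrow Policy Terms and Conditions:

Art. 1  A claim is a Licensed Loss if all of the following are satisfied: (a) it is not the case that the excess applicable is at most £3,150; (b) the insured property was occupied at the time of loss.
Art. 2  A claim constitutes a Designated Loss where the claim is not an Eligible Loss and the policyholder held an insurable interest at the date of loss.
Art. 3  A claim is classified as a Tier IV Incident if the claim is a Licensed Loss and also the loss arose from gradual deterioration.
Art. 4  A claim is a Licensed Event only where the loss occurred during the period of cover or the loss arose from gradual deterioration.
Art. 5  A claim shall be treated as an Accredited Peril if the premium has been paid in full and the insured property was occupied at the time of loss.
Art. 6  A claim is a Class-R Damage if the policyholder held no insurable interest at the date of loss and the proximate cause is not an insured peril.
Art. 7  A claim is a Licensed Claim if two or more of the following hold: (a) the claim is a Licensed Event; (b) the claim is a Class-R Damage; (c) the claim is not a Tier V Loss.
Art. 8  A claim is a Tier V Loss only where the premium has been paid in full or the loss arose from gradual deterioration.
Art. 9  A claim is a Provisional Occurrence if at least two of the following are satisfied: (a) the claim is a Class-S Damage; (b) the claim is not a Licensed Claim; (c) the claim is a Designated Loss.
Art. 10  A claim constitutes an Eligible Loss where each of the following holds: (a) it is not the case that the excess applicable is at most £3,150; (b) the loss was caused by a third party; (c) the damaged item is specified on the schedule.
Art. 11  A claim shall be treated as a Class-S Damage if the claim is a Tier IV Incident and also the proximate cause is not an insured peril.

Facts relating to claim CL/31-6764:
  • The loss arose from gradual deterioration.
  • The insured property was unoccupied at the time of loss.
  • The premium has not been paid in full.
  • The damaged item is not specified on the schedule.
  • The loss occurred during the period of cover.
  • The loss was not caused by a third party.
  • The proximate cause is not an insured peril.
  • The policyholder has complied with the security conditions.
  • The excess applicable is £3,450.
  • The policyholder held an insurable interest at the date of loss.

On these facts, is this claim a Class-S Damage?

article 1 — Licensed Loss: [excess applicable: £3,450 ≤ £3,150? no, so negated condition yes] AND [the insured property was occupied at the time of loss? no] → not satisfied.
article 3 — Tier IV Incident: [Licensed Loss (article 1)? no] AND [the loss arose from gradual deterioration? yes] → not satisfied.
article 11 — Class-S Damage: [Tier IV Incident (article 3)? no] AND [the proximate cause is not an insured peril? yes] → not satisfied.

No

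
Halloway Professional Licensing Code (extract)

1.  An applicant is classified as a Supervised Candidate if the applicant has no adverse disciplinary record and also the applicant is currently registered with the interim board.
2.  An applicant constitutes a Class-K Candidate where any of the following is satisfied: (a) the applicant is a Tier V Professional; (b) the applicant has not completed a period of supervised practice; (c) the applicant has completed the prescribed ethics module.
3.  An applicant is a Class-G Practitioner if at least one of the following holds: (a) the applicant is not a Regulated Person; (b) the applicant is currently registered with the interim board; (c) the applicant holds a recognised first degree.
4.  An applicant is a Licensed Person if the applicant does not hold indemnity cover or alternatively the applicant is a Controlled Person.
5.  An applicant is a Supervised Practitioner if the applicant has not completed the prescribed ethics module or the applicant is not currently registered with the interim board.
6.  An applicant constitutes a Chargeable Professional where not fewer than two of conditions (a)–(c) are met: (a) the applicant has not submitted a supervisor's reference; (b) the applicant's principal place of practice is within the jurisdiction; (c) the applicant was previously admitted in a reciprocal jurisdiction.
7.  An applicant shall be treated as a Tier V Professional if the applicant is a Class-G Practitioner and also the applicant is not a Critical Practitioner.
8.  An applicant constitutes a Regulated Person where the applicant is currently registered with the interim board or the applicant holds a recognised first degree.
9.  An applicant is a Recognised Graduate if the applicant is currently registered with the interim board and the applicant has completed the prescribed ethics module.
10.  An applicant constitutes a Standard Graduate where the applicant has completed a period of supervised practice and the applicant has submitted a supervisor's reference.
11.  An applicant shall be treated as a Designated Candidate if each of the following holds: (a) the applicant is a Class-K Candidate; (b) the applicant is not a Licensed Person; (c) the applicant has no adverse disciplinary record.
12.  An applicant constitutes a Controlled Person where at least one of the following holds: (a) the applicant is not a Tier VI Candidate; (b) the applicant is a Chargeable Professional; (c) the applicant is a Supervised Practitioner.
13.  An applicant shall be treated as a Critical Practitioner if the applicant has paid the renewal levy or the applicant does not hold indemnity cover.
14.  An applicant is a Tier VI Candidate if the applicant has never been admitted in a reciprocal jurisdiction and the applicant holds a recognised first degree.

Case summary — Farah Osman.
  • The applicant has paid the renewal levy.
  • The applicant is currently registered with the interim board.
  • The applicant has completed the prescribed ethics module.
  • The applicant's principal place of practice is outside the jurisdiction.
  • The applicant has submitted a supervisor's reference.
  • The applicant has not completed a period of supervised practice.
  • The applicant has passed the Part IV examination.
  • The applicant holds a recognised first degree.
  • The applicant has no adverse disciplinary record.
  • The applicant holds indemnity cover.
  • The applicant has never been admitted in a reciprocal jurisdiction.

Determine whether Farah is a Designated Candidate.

Yes

paragraph 8 — Regulated Person: [the applicant is currently registered with the interim board? yes] OR [the applicant holds a recognised first degree? yes] → satisfied.
paragraph 3 — Class-G Practitioner: [not a Regulated Person (paragraph 8)? no] OR [the applicant is currently registered with the interim board? yes] OR [the applicant holds a recognised first degree? yes] → satisfied.
paragraph 13 — Critical Practitioner: [the applicant has paid the renewal levy? yes] OR [the applicant does not hold indemnity cover? no] → satisfied.
paragraph 7 — Tier V Professional: [Class-G Practitioner (paragraph 3)? yes] AND [not a Critical Practitioner (paragraph 13)? no] → not satisfied.
paragraph 2 — Class-K Candidate: [Tier V Professional (paragraph 7)? no] OR [the applicant has not completed a period of supervised practice? yes] OR [the applicant has completed the prescribed ethics module? yes] → satisfied.
paragraph 14 — Tier VI Candidate: [the applicant has never been admitted in a reciprocal jurisdiction? yes] AND [the applicant holds a recognised first degree? yes] → satisfied.
paragraph 6 — Chargeable Professional: the applicant has not submitted a supervisor's reference? no; the applicant's principal place of practice is within the jurisdiction? no; the applicant was previously admitted in a reciprocal jurisdiction? no — 0 of 3 hold (need ≥2) → not satisfied.
paragraph 5 — Supervised Practitioner: [the applicant has not completed the prescribed ethics module? no] OR [the applicant is not currently registered with the interim board? no] → not satisfied.
paragraph 12 — Controlled Person: [not a Tier VI Candidate (paragraph 14)? no] OR [Chargeable Professional (paragraph 6)? no] OR [Supervised Practitioner (paragraph 5)? no] → not satisfied.
paragraph 4 — Licensed Person: [the applicant does not hold indemnity cover? no] OR [Controlled Person (paragraph 12)? no] → not satisfied.
paragraph 11 — Designated Candidate: [Class-K Candidate (paragraph 2)? yes] AND [not a Licensed Person (paragraph 4)? yes] AND [the applicant has no adverse disciplinary record? yes] → satisfied.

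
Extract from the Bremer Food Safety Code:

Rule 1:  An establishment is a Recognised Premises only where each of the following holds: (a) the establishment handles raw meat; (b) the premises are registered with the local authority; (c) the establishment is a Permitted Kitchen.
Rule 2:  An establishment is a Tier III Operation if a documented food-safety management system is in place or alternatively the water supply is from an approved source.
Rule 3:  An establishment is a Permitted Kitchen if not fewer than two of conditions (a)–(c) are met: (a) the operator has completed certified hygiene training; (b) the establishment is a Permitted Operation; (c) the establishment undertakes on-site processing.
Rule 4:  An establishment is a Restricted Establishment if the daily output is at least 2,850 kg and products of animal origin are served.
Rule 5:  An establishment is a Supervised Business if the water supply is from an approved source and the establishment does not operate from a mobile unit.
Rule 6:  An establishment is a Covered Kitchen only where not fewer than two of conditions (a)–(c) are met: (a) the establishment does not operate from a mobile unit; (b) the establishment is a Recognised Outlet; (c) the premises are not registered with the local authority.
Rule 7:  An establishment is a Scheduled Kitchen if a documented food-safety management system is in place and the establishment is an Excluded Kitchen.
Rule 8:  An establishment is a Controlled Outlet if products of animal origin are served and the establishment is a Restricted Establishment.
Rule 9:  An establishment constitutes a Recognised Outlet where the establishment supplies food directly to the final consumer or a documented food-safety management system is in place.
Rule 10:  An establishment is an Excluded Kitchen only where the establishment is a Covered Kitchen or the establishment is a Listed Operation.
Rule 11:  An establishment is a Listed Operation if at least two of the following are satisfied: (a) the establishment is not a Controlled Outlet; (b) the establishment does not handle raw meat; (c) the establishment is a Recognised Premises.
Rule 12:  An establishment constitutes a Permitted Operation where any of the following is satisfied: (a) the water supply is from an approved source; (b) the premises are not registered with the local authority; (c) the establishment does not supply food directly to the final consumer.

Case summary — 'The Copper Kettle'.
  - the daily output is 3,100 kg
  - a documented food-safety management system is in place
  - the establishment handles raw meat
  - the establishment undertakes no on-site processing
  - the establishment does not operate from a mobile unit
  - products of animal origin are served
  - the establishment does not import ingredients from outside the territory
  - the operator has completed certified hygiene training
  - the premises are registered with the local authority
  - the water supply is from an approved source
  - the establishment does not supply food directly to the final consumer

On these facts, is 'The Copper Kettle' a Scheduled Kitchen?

Yes

rule 9 — Recognised Outlet: [the establishment supplies food directly to the final consumer? no] OR [a documented food-safety management system is in place? yes] → satisfied.
rule 6 — Covered Kitchen: the establishment does not operate from a mobile unit? yes; Recognised Outlet (rule 9)? yes; the premises are not registered with the local authority? no — 2 of 3 hold (need ≥2) → satisfied.
rule 4 — Restricted Establishment: [daily output: 3,100 kg ≥ 2,850 kg? yes] AND [products of animal origin are served? yes] → satisfied.
rule 8 — Controlled Outlet: [products of animal origin are served? yes] AND [Restricted Establishment (rule 4)? yes] → satisfied.
rule 12 — Permitted Operation: [the water supply is from an approved source? yes] OR [the premises are not registered with the local authority? no] OR [the establishment does not supply food directly to the final consumer? yes] → satisfied.
rule 3 — Permitted Kitchen: the operator has completed certified hygiene training? yes; Permitted Operation (rule 12)? yes; the establishment undertakes on-site processing? no — 2 of 3 hold (need ≥2) → satisfied.
rule 1 — Recognised Premises: [the establishment handles raw meat? yes] AND [the premises are registered with the local authority? yes] AND [Permitted Kitchen (rule 3)? yes] → satisfied.
rule 11 — Listed Operation: not a Controlled Outlet (rule 8)? no; the establishment does not handle raw meat? no; Recognised Premises (rule 1)? yes — 1 of 3 hold (need ≥2) → not satisfied.
rule 10 — Excluded Kitchen: [Covered Kitchen (rule 6)? yes] OR [Listed Operation (rule 11)? no] → satisfied.
rule 7 — Scheduled Kitchen: [a documented food-safety management system is in place? yes] AND [Excluded Kitchen (rule 10)? yes] → satisfied.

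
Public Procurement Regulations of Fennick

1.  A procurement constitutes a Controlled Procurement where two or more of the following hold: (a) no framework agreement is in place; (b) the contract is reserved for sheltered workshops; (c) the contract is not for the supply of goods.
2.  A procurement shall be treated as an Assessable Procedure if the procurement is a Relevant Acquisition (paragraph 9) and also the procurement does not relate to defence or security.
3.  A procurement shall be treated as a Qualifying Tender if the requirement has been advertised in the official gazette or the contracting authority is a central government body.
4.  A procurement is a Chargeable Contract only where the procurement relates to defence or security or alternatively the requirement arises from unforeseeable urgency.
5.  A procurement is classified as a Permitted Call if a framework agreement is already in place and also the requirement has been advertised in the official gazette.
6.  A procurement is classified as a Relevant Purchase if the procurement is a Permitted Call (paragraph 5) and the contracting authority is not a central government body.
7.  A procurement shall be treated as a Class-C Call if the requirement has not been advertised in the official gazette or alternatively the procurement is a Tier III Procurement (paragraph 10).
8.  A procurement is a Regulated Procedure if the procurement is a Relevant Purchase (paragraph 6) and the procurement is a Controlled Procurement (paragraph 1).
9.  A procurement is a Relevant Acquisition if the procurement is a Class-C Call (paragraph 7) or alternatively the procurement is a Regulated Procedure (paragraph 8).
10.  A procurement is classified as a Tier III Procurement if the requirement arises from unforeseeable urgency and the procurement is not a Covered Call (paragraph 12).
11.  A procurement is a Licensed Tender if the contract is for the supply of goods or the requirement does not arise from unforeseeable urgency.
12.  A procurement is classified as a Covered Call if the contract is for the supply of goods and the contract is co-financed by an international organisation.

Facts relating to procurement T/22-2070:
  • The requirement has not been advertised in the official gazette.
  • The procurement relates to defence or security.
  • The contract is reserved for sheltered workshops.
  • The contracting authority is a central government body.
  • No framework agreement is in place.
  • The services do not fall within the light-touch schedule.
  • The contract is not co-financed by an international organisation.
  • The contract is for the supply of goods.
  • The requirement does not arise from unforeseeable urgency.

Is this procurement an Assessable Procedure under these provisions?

paragraph 12 — Covered Call: [the contract is for the supply of goods? yes] AND [the contract is co-financed by an international organisation? no] → not satisfied.
paragraph 10 — Tier III Procurement: [the requirement arises from unforeseeable urgency? no] AND [not a Covered Call (paragraph 12)? yes] → not satisfied.
paragraph 7 — Class-C Call: [the requirement has not been advertised in the official gazette? yes] OR [Tier III Procurement (paragraph 10)? no] → satisfied.
paragraph 5 — Permitted Call: [a framework agreement is already in place? no] AND [the requirement has been advertised in the official gazette? no] → not satisfied.
paragraph 6 — Relevant Purchase: [Permitted Call (paragraph 5)? no] AND [the contracting authority is not a central government body? no] → not satisfied.
paragraph 1 — Controlled Procurement: no framework agreement is in place? yes; the contract is reserved for sheltered workshops? yes; the contract is not for the supply of goods? no — 2 of 3 hold (need ≥2) → satisfied.
paragraph 8 — Regulated Procedure: [Relevant Purchase (paragraph 6)? no] AND [Controlled Procurement (paragraph 1)? yes] → not satisfied.
paragraph 9 — Relevant Acquisition: [Class-C Call (paragraph 7)? yes] OR [Regulated Procedure (paragraph 8)? no] → satisfied.
paragraph 2 — Assessable Procedure: [Relevant Acquisition (paragraph 9)? yes] AND [the procurement does not relate to defence or security? no] → not satisfied.

No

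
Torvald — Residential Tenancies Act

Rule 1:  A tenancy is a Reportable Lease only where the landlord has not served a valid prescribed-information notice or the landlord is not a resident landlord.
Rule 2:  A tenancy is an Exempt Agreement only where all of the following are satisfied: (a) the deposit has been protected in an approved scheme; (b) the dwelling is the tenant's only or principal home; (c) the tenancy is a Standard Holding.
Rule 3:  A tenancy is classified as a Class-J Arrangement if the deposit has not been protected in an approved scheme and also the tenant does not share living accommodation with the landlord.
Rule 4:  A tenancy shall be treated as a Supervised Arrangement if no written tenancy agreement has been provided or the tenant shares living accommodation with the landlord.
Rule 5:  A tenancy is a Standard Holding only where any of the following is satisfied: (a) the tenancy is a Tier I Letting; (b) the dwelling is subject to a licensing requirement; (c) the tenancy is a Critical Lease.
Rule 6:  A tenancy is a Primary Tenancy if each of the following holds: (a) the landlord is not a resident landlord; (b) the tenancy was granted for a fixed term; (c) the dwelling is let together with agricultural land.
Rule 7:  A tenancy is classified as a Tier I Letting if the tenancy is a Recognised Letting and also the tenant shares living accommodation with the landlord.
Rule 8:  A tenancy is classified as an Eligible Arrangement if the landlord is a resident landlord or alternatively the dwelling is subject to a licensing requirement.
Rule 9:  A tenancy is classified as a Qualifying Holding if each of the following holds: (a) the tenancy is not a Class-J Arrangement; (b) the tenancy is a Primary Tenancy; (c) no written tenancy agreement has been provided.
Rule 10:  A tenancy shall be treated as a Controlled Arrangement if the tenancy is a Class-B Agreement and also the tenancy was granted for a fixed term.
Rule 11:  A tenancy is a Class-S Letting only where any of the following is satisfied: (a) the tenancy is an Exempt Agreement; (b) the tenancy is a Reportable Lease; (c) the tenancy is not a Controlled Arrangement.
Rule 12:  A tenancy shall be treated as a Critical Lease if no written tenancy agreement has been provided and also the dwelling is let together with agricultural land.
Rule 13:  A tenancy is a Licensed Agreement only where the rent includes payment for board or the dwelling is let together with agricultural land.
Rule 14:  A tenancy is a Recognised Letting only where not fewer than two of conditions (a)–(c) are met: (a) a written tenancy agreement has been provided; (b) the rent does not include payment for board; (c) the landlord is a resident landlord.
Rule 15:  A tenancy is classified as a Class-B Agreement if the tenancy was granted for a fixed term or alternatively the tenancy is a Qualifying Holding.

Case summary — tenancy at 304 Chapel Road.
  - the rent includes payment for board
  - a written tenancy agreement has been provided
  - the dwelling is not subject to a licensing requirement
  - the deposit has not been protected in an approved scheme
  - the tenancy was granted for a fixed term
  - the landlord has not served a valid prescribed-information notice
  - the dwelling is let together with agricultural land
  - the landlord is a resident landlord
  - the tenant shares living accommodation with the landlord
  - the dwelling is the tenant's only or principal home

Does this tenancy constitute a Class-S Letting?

Yes

Under rule 14: a written tenancy agreement has been provided? yes; the rent does not include payment for board? no; the landlord is a resident landlord? yes — 2 of 3 hold (need ≥2) → satisfied.
Under rule 7: Recognised Letting (rule 14)? yes; and the tenant shares living accommodation with the landlord? yes. So the tenancy is a Tier I Letting.
Under rule 12: no written tenancy agreement has been provided? no; and the dwelling is let together with agricultural land? yes. So the tenancy is not a Critical Lease.
Under rule 5: Tier I Letting (rule 7)? yes; or the dwelling is subject to a licensing requirement? no; or Critical Lease (rule 12)? no. So the tenancy is a Standard Holding.
Under rule 2: the deposit has been protected in an approved scheme? no; and the dwelling is the tenant's only or principal home? yes; and Standard Holding (rule 5)? yes. So the tenancy is not an Exempt Agreement.
Under rule 1: the landlord has not served a valid prescribed-information notice? yes; or the landlord is not a resident landlord? no. So the tenancy is a Reportable Lease.
Under rule 3: the deposit has not been protected in an approved scheme? yes; and the tenant does not share living accommodation with the landlord? no. So the tenancy is not a Class-J Arrangement.
Under rule 6: the landlord is not a resident landlord? no; and the tenancy was granted for a fixed term? yes; and the dwelling is let together with agricultural land? yes. So the tenancy is not a Primary Tenancy.
Under rule 9: not a Class-J Arrangement (rule 3)? yes; and Primary Tenancy (rule 6)? no; and no written tenancy agreement has been provided? no. So the tenancy is not a Qualifying Holding.
Under rule 15: the tenancy was granted for a fixed term? yes; or Qualifying Holding (rule 9)? no. So the tenancy is a Class-B Agreement.
Under rule 10: Class-B Agreement (rule 15)? yes; and the tenancy was granted for a fixed term? yes. So the tenancy is a Controlled Arrangement.
Under rule 11: Exempt Agreement (rule 2)? no; or Reportable Lease (rule 1)? yes; or not a Controlled Arrangement (rule 10)? no. So the tenancy is a Class-S Letting.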